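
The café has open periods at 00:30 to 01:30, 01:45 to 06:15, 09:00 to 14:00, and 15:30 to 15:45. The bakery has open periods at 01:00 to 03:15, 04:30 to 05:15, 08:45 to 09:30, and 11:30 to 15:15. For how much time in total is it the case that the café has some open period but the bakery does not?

5 h

A \ B = 00:30–01:00, 03:15–04:30, 05:15–06:15, 09:30–11:30, 15:30–15:45.
Total: 30 min + 1 h 15 min + 1 h + 2 h + 15 min = 5 h.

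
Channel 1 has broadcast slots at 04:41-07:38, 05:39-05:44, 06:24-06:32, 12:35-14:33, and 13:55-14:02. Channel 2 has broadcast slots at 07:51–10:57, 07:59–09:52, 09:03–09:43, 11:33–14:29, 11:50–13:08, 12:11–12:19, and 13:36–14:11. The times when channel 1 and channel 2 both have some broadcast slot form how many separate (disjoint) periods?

1

First set merges to 04:41–07:38, 12:35–14:33.
Second set merges to 07:51–10:57, 11:33–14:29.
A ∩ B = 12:35–14:29.
That is 1 disjoint piece.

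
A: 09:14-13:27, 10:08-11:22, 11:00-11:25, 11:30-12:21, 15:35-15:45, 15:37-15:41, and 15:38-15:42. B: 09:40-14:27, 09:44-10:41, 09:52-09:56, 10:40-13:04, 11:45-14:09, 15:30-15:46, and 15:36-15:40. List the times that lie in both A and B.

09:40–13:27, 15:35–15:45

First set merges to 09:14–13:27, 15:35–15:45.
Second set merges to 09:40–14:27, 15:30–15:46.
09:14–13:27 ∩ B → 09:40–13:27.
15:35–15:45 ∩ B → 15:35–15:45.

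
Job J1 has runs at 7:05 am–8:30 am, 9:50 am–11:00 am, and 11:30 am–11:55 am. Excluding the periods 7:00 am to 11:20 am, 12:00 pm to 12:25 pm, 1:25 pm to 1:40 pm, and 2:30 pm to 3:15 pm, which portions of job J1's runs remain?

7:05 am–8:30 am: fully covered by B → removed.
9:50 am–11:00 am: fully covered by B → removed.
11:30 am–11:55 am: no B overlap → unchanged.

11:30 am–11:55 am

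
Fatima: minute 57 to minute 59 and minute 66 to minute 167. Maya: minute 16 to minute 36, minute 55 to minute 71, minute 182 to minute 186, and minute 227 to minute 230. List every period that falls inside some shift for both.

minute 57 to minute 59, minute 66 to minute 71

minute 57 to minute 59 meets the second set on minute 57 to minute 59.
minute 66 to minute 167 meets the second set on minute 66 to minute 71.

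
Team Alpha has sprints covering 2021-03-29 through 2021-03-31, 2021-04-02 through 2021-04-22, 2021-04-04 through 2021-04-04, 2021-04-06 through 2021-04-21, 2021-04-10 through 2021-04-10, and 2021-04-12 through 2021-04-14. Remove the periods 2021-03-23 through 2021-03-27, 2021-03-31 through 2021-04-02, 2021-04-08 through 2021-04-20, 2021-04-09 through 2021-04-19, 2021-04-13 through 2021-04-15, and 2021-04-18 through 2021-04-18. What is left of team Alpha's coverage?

2021-03-29 through 2021-03-30, 2021-04-03 through 2021-04-07, 2021-04-21 through 2021-04-22

A, merged: 2021-03-29 through 2021-03-31, 2021-04-02 through 2021-04-22.
B, merged: 2021-03-23 through 2021-03-27, 2021-03-31 through 2021-04-02, 2021-04-08 through 2021-04-20.
2021-03-29 through 2021-03-31 minus B → 2021-03-29 through 2021-03-30.
2021-04-02 through 2021-04-22 minus B → 2021-04-03 through 2021-04-07, 2021-04-21 through 2021-04-22.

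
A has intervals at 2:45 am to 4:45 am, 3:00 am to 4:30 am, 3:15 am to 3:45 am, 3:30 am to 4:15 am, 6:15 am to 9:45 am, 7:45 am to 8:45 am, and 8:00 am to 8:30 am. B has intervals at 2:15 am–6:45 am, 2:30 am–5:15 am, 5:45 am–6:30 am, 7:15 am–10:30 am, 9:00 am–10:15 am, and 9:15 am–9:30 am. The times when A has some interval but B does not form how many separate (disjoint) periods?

1

A, merged: 2:45 am–4:45 am, 6:15 am–9:45 am.
B, merged: 2:15 am–6:45 am, 7:15 am–10:30 am.
A \ B = 6:45 am–7:15 am.
That is 1 disjoint piece.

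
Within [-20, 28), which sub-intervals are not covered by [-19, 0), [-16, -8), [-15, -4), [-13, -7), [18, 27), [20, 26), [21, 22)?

[-20, -19) ∪ [0, 18) ∪ [27, 28)

Covered (merged): [-19, 0), [18, 27).
Gaps within [-20, 28): [-20, -19), [0, 18), [27, 28).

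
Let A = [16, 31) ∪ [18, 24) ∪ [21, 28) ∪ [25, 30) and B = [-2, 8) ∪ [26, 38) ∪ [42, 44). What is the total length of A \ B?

Merge the first list: [16, 31).
A \ B = [16, 26).
Total: 10.

10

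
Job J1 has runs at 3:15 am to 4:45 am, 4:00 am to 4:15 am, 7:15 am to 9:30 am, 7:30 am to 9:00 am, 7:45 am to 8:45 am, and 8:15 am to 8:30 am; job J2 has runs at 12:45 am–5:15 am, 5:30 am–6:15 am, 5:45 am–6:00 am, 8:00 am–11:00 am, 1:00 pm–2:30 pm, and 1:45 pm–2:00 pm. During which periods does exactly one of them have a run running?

A, merged: 3:15 am–4:45 am, 7:15 am–9:30 am.
B, merged: 12:45 am–5:15 am, 5:30 am–6:15 am, 8:00 am–11:00 am, 1:00 pm–2:30 pm.
A \ B = 7:15 am–8:00 am.
B \ A = 12:45 am–3:15 am, 4:45 am–5:15 am, 5:30 am–6:15 am, 9:30 am–11:00 am, 1:00 pm–2:30 pm.
Union of the two gives the symmetric difference.

12:45 am–3:15 am, 4:45 am–5:15 am, 5:30 am–6:15 am, 7:15 am–8:00 am, 9:30 am–11:00 am, 1:00 pm–2:30 pm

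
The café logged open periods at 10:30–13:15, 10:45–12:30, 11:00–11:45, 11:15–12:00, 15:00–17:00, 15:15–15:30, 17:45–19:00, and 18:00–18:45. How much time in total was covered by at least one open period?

Merged: 10:30–13:15, 15:00–17:00, 17:45–19:00.
Lengths: 2 h 45 min + 2 h + 1 h 15 min = 6 h.

6 h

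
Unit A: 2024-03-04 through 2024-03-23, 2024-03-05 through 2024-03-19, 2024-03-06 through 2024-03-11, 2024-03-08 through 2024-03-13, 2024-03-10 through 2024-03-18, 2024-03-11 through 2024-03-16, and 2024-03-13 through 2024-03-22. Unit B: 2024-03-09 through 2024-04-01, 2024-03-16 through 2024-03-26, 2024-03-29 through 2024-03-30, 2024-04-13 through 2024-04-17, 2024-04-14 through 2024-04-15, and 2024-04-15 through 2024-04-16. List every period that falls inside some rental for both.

First set merges to 2024-03-04 through 2024-03-23.
Second set merges to 2024-03-09 through 2024-04-01, 2024-04-13 through 2024-04-17.
2024-03-04 through 2024-03-23 meets the second set on 2024-03-09 through 2024-03-23.

2024-03-09 through 2024-03-23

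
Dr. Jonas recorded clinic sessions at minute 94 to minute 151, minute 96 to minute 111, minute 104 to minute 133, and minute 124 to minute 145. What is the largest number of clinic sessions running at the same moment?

3

Sweep endpoints in order; track running count of active intervals.
Peak of 3 reached at minute 104.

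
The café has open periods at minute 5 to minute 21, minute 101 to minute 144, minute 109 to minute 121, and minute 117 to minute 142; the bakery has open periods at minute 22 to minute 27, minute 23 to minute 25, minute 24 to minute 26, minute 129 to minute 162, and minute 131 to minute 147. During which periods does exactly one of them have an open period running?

First set merges to minute 5 to minute 21, minute 101 to minute 144.
Second set merges to minute 22 to minute 27, minute 129 to minute 162.
Only in the first: minute 5 to minute 21, minute 101 to minute 129.
Only in the second: minute 22 to minute 27, minute 144 to minute 162.
Together these are the periods covered by exactly one.

minute 5 to minute 21, minute 22 to minute 27, minute 101 to minute 129, minute 144 to minute 162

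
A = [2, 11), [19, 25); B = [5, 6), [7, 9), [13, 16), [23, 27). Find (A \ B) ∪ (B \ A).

[2, 5) ∪ [6, 7) ∪ [9, 11) ∪ [13, 16) ∪ [19, 23) ∪ [25, 27)

A but not B: [2, 5), [6, 7), [9, 11), [19, 23).
B but not A: [13, 16), [25, 27).
Combining gives A △ B.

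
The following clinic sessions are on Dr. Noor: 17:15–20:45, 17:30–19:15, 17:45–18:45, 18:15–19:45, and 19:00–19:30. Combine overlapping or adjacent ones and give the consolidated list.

17:15–20:45

17:30–19:15 overlaps/touches 17:15–20:45 → extend to 17:15–20:45.
17:45–18:45 overlaps/touches 17:15–20:45 → extend to 17:15–20:45.
18:15–19:45 overlaps/touches 17:15–20:45 → extend to 17:15–20:45.
19:00–19:30 overlaps/touches 17:15–20:45 → extend to 17:15–20:45.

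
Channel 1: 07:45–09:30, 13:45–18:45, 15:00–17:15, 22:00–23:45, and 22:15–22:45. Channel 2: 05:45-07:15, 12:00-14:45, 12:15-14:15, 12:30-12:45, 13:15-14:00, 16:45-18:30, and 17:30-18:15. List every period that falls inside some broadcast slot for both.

13:45–14:45, 16:45–18:30

Merge the first list: 07:45–09:30, 13:45–18:45, 22:00–23:45.
Merge the second list: 05:45–07:15, 12:00–14:45, 16:45–18:30.
07:45–09:30 meets no B interval.
13:45–18:45 ∩ B → 13:45–14:45, 16:45–18:30.
22:00–23:45 meets no B interval.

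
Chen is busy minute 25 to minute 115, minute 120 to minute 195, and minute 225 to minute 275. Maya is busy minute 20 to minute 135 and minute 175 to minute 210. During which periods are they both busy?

minute 25 to minute 115 overlaps B on minute 25 to minute 115.
minute 120 to minute 195 overlaps B on minute 120 to minute 135, minute 175 to minute 195.
minute 225 to minute 275 falls entirely outside B.

minute 25 to minute 115, minute 120 to minute 135, minute 175 to minute 195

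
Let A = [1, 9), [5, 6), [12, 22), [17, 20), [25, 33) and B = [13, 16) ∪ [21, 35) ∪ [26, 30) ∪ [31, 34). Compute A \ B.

First set merges to [1, 9), [12, 22), [25, 33).
Second set merges to [13, 16), [21, 35).
[1, 9): nothing removed.
[12, 22) \ B = [12, 13), [16, 21).
[25, 33): entirely removed.

[1, 9) ∪ [12, 13) ∪ [16, 21)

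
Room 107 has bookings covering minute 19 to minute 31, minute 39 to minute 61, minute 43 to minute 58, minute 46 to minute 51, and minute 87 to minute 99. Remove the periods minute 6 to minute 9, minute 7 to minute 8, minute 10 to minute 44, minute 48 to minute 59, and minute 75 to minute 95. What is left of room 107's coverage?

minute 44 to minute 48, minute 59 to minute 61, minute 95 to minute 99

Merge the first list: minute 19 to minute 31, minute 39 to minute 61, minute 87 to minute 99.
Merge the second list: minute 6 to minute 9, minute 10 to minute 44, minute 48 to minute 59, minute 75 to minute 95.
minute 19 to minute 31: entirely removed.
minute 39 to minute 61 \ B = minute 44 to minute 48, minute 59 to minute 61.
minute 87 to minute 99 \ B = minute 95 to minute 99.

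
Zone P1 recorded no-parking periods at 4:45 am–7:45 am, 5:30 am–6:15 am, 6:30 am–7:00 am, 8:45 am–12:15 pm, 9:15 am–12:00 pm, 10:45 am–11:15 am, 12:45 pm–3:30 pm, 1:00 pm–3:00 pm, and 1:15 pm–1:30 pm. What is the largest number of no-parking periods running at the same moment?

3

At 10:45 am, 3 of the intervals are simultaneously active.
No point has more.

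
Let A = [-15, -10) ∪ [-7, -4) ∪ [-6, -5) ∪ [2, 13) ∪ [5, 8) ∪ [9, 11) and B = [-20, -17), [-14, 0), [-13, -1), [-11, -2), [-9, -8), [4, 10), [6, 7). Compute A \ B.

First set merges to [-15, -10), [-7, -4), [2, 13).
Second set merges to [-20, -17), [-14, 0), [4, 10).
[-15, -10) minus B → [-15, -14).
[-7, -4): fully covered by B → removed.
[2, 13) minus B → [2, 4), [10, 13).

[-15, -14) ∪ [2, 4) ∪ [10, 13)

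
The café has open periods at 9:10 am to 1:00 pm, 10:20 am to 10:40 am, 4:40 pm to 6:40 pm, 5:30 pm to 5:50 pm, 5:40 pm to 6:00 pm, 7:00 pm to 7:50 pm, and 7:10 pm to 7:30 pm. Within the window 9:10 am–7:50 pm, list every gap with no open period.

Covered (merged): 9:10 am–1:00 pm, 4:40 pm–6:40 pm, 7:00 pm–7:50 pm.
Uncovered inside 9:10 am–7:50 pm: 1:00 pm–4:40 pm, 6:40 pm–7:00 pm.

1:00 pm–4:40 pm, 6:40 pm–7:00 pm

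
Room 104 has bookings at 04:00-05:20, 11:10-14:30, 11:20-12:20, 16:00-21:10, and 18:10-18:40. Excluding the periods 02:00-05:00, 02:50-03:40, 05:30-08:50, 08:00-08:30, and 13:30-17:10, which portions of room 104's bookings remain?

First set merges to 04:00–05:20, 11:10–14:30, 16:00–21:10.
Second set merges to 02:00–05:00, 05:30–08:50, 13:30–17:10.
04:00–05:20 minus B → 05:00–05:20.
11:10–14:30 minus B → 11:10–13:30.
16:00–21:10 minus B → 17:10–21:10.

05:00–05:20, 11:10–13:30, 17:10–21:10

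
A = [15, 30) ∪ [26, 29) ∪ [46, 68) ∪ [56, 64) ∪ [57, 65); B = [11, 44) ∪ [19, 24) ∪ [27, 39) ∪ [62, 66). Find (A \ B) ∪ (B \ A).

[11, 15) ∪ [30, 44) ∪ [46, 62) ∪ [66, 68)

Merge the first list: [15, 30), [46, 68).
Merge the second list: [11, 44), [62, 66).
A but not B: [46, 62), [66, 68).
B but not A: [11, 15), [30, 44).
Combining gives A △ B.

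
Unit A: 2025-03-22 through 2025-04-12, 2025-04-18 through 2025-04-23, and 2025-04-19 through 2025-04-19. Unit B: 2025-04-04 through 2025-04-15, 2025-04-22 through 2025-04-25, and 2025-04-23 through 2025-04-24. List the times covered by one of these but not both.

2025-03-22 through 2025-04-03, 2025-04-13 through 2025-04-15, 2025-04-18 through 2025-04-21, 2025-04-24 through 2025-04-25

A, merged: 2025-03-22 through 2025-04-12, 2025-04-18 through 2025-04-23.
B, merged: 2025-04-04 through 2025-04-15, 2025-04-22 through 2025-04-25.
A but not B: 2025-03-22 through 2025-04-03, 2025-04-18 through 2025-04-21.
B but not A: 2025-04-13 through 2025-04-15, 2025-04-24 through 2025-04-25.
Combining gives A △ B.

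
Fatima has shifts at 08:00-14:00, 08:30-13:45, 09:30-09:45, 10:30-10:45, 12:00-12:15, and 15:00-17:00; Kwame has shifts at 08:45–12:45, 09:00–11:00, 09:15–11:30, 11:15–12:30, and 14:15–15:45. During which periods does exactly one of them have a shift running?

First set merges to 08:00–14:00, 15:00–17:00.
Second set merges to 08:45–12:45, 14:15–15:45.
Only in the first: 08:00–08:45, 12:45–14:00, 15:45–17:00.
Only in the second: 14:15–15:00.
Together these are the periods covered by exactly one.

08:00–08:45, 12:45–14:00, 14:15–15:00, 15:45–17:00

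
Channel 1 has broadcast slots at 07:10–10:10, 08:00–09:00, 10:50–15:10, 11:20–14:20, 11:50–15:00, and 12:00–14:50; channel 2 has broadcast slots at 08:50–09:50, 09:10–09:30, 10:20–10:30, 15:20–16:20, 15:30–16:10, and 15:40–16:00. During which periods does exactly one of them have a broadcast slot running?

First set merges to 07:10-10:10, 10:50-15:10.
Second set merges to 08:50-09:50, 10:20-10:30, 15:20-16:20.
A but not B: 07:10-08:50, 09:50-10:10, 10:50-15:10.
B but not A: 10:20-10:30, 15:20-16:20.
Combining gives A △ B.

07:10-08:50, 09:50-10:10, 10:20-10:30, 10:50-15:10, 15:20-16:20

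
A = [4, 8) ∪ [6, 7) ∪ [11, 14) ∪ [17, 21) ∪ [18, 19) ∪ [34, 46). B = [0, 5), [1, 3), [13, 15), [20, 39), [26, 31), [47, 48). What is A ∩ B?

[4, 5) ∪ [13, 14) ∪ [20, 21) ∪ [34, 39)

Merge the first list: [4, 8), [11, 14), [17, 21), [34, 46).
Merge the second list: [0, 5), [13, 15), [20, 39), [47, 48).
[4, 8) meets the second set on [4, 5).
[11, 14) meets the second set on [13, 14).
[17, 21) meets the second set on [20, 21).
[34, 46) meets the second set on [34, 39).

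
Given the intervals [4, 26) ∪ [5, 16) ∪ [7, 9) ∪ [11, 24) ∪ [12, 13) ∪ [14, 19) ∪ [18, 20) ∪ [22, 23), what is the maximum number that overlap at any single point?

At 12, 4 of the intervals are simultaneously active.
No point has more.

4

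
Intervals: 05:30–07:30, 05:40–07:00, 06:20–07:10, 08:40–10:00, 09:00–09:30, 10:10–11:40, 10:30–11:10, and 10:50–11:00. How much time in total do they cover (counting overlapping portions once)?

4 h 50 min

Merged: 05:30-07:30, 08:40-10:00, 10:10-11:40.
Lengths: 2 h + 1 h 20 min + 1 h 30 min = 4 h 50 min.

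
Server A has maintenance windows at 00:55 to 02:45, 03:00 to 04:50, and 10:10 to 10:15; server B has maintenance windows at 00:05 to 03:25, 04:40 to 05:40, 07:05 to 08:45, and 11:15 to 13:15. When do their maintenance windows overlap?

00:55-02:45 ∩ B → 00:55-02:45.
03:00-04:50 ∩ B → 03:00-03:25, 04:40-04:50.
10:10-10:15 meets no B interval.

00:55-02:45, 03:00-03:25, 04:40-04:50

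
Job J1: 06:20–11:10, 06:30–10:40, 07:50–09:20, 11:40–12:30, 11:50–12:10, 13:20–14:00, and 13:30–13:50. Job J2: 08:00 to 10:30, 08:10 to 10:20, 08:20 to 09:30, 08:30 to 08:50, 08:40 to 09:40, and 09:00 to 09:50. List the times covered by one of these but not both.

06:20–08:00, 10:30–11:10, 11:40–12:30, 13:20–14:00

Merge the first list: 06:20–11:10, 11:40–12:30, 13:20–14:00.
Merge the second list: 08:00–10:30.
A \ B = 06:20–08:00, 10:30–11:10, 11:40–12:30, 13:20–14:00.
B \ A = none.
Union of the two gives the symmetric difference.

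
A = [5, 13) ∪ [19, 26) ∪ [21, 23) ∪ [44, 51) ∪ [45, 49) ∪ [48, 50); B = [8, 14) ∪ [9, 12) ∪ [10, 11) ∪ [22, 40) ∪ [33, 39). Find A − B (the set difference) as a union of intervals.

A, merged: [5, 13), [19, 26), [44, 51).
B, merged: [8, 14), [22, 40).
[5, 13) \ B = [5, 8).
[19, 26) \ B = [19, 22).
[44, 51): nothing removed.

[5, 8) ∪ [19, 22) ∪ [44, 51)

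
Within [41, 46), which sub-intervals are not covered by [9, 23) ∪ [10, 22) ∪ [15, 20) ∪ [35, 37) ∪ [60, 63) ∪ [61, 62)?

Covered (merged): [9, 23), [35, 37), [60, 63).
Uncovered inside [41, 46): [41, 46).

[41, 46)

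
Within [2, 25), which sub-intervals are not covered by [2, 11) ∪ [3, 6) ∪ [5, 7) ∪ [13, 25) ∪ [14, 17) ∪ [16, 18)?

Covered (merged): [2, 11), [13, 25).
Gaps within [2, 25): [11, 13).

[11, 13)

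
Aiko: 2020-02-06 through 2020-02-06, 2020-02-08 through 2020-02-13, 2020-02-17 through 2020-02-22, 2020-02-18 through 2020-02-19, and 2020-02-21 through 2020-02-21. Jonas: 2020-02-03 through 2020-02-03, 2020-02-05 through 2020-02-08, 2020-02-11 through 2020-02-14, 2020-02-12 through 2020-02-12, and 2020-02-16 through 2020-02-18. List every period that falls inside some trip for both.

Merge the first list: 2020-02-06 through 2020-02-06, 2020-02-08 through 2020-02-13, 2020-02-17 through 2020-02-22.
Merge the second list: 2020-02-03 through 2020-02-03, 2020-02-05 through 2020-02-08, 2020-02-11 through 2020-02-14, 2020-02-16 through 2020-02-18.
2020-02-06 through 2020-02-06 ∩ B → 2020-02-06 through 2020-02-06.
2020-02-08 through 2020-02-13 ∩ B → 2020-02-08 through 2020-02-08, 2020-02-11 through 2020-02-13.
2020-02-17 through 2020-02-22 ∩ B → 2020-02-17 through 2020-02-18.

2020-02-06 through 2020-02-06, 2020-02-08 through 2020-02-08, 2020-02-11 through 2020-02-13, 2020-02-17 through 2020-02-18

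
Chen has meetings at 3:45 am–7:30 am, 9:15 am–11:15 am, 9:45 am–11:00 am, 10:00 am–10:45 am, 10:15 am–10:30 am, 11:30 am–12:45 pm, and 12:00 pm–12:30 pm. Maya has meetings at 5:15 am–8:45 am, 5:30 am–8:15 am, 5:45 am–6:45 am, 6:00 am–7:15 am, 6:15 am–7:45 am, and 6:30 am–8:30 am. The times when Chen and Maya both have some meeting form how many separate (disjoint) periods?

Merge the first list: 3:45 am-7:30 am, 9:15 am-11:15 am, 11:30 am-12:45 pm.
Merge the second list: 5:15 am-8:45 am.
A ∩ B = 5:15 am-7:30 am.
That is 1 disjoint piece.

1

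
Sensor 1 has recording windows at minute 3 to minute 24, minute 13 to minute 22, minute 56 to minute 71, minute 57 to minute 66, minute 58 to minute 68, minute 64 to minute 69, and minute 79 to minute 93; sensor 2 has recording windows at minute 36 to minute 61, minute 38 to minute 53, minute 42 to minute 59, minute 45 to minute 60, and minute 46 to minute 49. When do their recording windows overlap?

First set merges to minute 3 to minute 24, minute 56 to minute 71, minute 79 to minute 93.
Second set merges to minute 36 to minute 61.
minute 3 to minute 24 meets no B interval.
minute 56 to minute 71 ∩ B → minute 56 to minute 61.
minute 79 to minute 93 meets no B interval.

minute 56 to minute 61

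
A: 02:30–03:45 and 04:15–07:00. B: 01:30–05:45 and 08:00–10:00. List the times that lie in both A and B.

02:30–03:45, 04:15–05:45

02:30–03:45 overlaps B on 02:30–03:45.
04:15–07:00 overlaps B on 04:15–05:45.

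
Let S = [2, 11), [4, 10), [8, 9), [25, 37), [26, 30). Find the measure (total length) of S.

21

Merged: [2, 11), [25, 37).
Lengths: 9 + 12 = 21.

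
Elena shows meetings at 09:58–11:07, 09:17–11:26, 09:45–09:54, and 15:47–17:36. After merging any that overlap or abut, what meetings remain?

09:17-11:26, 15:47-17:36

Sort by start: 09:17-11:26, 09:45-09:54, 09:58-11:07, 15:47-17:36.
09:45-09:54 overlaps/touches 09:17-11:26 → extend to 09:17-11:26.
09:58-11:07 overlaps/touches 09:17-11:26 → extend to 09:17-11:26.
15:47-17:36 is disjoint → start new block.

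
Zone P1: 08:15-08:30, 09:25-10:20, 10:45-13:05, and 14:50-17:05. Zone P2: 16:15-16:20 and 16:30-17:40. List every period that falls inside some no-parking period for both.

16:15–16:20, 16:30–17:05

08:15–08:30: no overlap with the second set.
09:25–10:20: no overlap with the second set.
10:45–13:05: no overlap with the second set.
14:50–17:05 meets the second set on 16:15–16:20, 16:30–17:05.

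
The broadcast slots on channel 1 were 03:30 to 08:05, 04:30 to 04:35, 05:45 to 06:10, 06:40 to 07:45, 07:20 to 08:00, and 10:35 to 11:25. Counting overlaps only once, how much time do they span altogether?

Merged: 03:30–08:05, 10:35–11:25.
Lengths: 4 h 35 min + 50 min = 5 h 25 min.

5 h 25 min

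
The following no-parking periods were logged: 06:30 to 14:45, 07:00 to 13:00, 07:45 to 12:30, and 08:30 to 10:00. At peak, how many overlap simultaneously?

Walk the sorted start/end points keeping a running depth.
The depth first hits 4 at 08:30.

4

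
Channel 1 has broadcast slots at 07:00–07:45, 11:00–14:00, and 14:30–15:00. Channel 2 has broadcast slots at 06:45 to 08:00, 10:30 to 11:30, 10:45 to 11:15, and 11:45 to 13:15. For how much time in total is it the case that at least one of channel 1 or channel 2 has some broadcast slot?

5 h 15 min

Merge the second list: 06:45-08:00, 10:30-11:30, 11:45-13:15.
A ∪ B = 06:45-08:00, 10:30-14:00, 14:30-15:00.
Total: 1 h 15 min + 3 h 30 min + 30 min = 5 h 15 min.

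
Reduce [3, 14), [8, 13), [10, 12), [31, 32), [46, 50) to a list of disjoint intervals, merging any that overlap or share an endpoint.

[8, 13) overlaps/touches [3, 14) → extend to [3, 14).
[10, 12) overlaps/touches [3, 14) → extend to [3, 14).
[31, 32) is disjoint → start new block.
[46, 50) is disjoint → start new block.

[3, 14) ∪ [31, 32) ∪ [46, 50)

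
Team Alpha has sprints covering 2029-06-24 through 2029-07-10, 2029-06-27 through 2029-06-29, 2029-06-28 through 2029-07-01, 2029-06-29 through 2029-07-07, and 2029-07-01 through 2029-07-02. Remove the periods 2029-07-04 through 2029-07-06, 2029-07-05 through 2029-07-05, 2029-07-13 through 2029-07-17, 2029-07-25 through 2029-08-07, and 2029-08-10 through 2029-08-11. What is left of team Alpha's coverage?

First set merges to 2029-06-24 through 2029-07-10.
Second set merges to 2029-07-04 through 2029-07-06, 2029-07-13 through 2029-07-17, 2029-07-25 through 2029-08-07, 2029-08-10 through 2029-08-11.
2029-06-24 through 2029-07-10 minus B → 2029-06-24 through 2029-07-03, 2029-07-07 through 2029-07-10.

2029-06-24 through 2029-07-03, 2029-07-07 through 2029-07-10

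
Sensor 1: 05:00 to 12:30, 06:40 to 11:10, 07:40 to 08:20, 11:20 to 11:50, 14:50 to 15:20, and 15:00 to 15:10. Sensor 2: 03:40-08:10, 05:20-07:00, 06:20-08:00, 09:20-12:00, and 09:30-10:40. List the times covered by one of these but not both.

First set merges to 05:00-12:30, 14:50-15:20.
Second set merges to 03:40-08:10, 09:20-12:00.
Only in the first: 08:10-09:20, 12:00-12:30, 14:50-15:20.
Only in the second: 03:40-05:00.
Together these are the periods covered by exactly one.

03:40-05:00, 08:10-09:20, 12:00-12:30, 14:50-15:20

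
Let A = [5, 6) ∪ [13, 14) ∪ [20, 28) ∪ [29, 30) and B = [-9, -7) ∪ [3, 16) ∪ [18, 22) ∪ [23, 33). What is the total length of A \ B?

A \ B = [22, 23).
Total: 1.

1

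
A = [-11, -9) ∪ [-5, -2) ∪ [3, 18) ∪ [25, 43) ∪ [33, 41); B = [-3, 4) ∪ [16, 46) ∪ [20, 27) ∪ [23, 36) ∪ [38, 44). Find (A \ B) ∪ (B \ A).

[-11, -9) ∪ [-5, -3) ∪ [-2, 3) ∪ [4, 16) ∪ [18, 25) ∪ [43, 46)

First set merges to [-11, -9), [-5, -2), [3, 18), [25, 43).
Second set merges to [-3, 4), [16, 46).
A but not B: [-11, -9), [-5, -3), [4, 16).
B but not A: [-2, 3), [18, 25), [43, 46).
Combining gives A △ B.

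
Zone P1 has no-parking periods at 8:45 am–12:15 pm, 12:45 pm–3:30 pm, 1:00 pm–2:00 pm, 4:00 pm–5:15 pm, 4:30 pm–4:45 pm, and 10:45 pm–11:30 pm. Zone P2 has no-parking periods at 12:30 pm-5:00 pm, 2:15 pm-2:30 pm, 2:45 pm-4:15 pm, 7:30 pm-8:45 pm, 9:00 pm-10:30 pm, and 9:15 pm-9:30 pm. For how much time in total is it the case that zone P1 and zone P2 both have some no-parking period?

Merge the first list: 8:45 am–12:15 pm, 12:45 pm–3:30 pm, 4:00 pm–5:15 pm, 10:45 pm–11:30 pm.
Merge the second list: 12:30 pm–5:00 pm, 7:30 pm–8:45 pm, 9:00 pm–10:30 pm.
A ∩ B = 12:45 pm–3:30 pm, 4:00 pm–5:00 pm.
Total: 2 h 45 min + 1 h = 3 h 45 min.

3 h 45 min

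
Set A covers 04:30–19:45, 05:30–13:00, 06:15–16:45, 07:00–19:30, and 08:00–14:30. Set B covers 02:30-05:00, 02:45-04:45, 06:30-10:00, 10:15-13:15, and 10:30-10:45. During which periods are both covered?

First set merges to 04:30–19:45.
Second set merges to 02:30–05:00, 06:30–10:00, 10:15–13:15.
04:30–19:45 overlaps B on 04:30–05:00, 06:30–10:00, 10:15–13:15.

04:30–05:00, 06:30–10:00, 10:15–13:15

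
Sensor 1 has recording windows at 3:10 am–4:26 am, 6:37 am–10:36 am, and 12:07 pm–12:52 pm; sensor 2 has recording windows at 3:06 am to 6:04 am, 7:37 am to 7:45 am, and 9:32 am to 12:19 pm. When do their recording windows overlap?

3:10 am–4:26 am ∩ B → 3:10 am–4:26 am.
6:37 am–10:36 am ∩ B → 7:37 am–7:45 am, 9:32 am–10:36 am.
12:07 pm–12:52 pm ∩ B → 12:07 pm–12:19 pm.

3:10 am–4:26 am, 7:37 am–7:45 am, 9:32 am–10:36 am, 12:07 pm–12:19 pm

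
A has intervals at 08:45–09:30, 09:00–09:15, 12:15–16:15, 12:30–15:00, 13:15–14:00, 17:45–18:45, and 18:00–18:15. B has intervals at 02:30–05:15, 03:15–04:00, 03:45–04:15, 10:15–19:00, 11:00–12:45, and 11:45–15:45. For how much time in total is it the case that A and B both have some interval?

5 h

A, merged: 08:45–09:30, 12:15–16:15, 17:45–18:45.
B, merged: 02:30–05:15, 10:15–19:00.
A ∩ B = 12:15–16:15, 17:45–18:45.
Total: 4 h + 1 h = 5 h.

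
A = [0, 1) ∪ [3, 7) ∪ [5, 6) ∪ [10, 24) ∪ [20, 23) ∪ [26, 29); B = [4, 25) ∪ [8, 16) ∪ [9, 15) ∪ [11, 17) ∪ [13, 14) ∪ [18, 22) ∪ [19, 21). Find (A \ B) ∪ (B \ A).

A, merged: [0, 1), [3, 7), [10, 24), [26, 29).
B, merged: [4, 25).
A \ B = [0, 1), [3, 4), [26, 29).
B \ A = [7, 10), [24, 25).
Union of the two gives the symmetric difference.

[0, 1) ∪ [3, 4) ∪ [7, 10) ∪ [24, 25) ∪ [26, 29)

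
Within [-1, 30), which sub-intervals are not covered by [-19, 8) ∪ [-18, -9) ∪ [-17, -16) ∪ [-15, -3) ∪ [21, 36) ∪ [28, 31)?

The merged coverage is [-19, 8), [21, 36).
Gaps within [-1, 30): [8, 21).

[8, 21)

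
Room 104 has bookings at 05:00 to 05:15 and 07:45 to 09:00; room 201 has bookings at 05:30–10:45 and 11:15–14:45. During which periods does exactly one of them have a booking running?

05:00–05:15, 05:30–07:45, 09:00–10:45, 11:15–14:45

A but not B: 05:00–05:15.
B but not A: 05:30–07:45, 09:00–10:45, 11:15–14:45.
Combining gives A △ B.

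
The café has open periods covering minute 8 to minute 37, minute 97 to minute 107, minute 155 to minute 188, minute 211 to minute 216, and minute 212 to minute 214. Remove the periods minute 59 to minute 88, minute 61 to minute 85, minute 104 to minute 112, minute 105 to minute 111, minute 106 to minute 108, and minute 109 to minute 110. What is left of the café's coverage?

A, merged: minute 8 to minute 37, minute 97 to minute 107, minute 155 to minute 188, minute 211 to minute 216.
B, merged: minute 59 to minute 88, minute 104 to minute 112.
minute 8 to minute 37: nothing removed.
minute 97 to minute 107 \ B = minute 97 to minute 104.
minute 155 to minute 188: nothing removed.
minute 211 to minute 216: nothing removed.

minute 8 to minute 37, minute 97 to minute 104, minute 155 to minute 188, minute 211 to minute 216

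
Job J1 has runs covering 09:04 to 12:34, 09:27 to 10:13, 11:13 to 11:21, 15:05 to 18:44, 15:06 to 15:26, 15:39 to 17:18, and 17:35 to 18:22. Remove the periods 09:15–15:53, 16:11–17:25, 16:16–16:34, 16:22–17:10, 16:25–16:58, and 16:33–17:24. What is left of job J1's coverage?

A, merged: 09:04–12:34, 15:05–18:44.
B, merged: 09:15–15:53, 16:11–17:25.
09:04–12:34 \ B = 09:04–09:15.
15:05–18:44 \ B = 15:53–16:11, 17:25–18:44.

09:04–09:15, 15:53–16:11, 17:25–18:44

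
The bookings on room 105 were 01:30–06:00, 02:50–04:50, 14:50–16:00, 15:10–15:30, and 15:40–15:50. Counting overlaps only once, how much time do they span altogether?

Merged: 01:30–06:00, 14:50–16:00.
Lengths: 4 h 30 min + 1 h 10 min = 5 h 40 min.

5 h 40 min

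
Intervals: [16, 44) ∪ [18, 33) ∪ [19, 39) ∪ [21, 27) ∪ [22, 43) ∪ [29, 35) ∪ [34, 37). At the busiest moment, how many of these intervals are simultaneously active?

Walk the sorted start/end points keeping a running depth.
The depth first hits 5 at 22.

5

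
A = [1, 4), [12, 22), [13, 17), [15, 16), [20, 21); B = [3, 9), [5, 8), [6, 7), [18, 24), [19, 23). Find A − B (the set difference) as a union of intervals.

A, merged: [1, 4), [12, 22).
B, merged: [3, 9), [18, 24).
[1, 4) \ B = [1, 3).
[12, 22) \ B = [12, 18).

[1, 3) ∪ [12, 18)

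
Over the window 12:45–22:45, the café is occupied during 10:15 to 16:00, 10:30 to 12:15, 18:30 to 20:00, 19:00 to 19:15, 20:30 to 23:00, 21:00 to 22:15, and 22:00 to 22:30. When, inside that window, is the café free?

Covered (merged): 10:15–16:00, 18:30–20:00, 20:30–23:00.
Uncovered inside 12:45–22:45: 16:00–18:30, 20:00–20:30.

16:00–18:30, 20:00–20:30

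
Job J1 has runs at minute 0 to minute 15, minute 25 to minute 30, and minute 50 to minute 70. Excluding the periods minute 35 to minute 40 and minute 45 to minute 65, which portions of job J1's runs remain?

minute 0 to minute 15 is untouched.
minute 25 to minute 30 is untouched.
minute 50 to minute 70 with B removed leaves minute 65 to minute 70.

minute 0 to minute 15, minute 25 to minute 30, minute 65 to minute 70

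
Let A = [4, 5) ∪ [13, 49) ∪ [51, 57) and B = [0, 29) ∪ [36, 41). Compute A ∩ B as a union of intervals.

[4, 5) ∪ [13, 29) ∪ [36, 41)

[4, 5) ∩ B → [4, 5).
[13, 49) ∩ B → [13, 29), [36, 41).
[51, 57) meets no B interval.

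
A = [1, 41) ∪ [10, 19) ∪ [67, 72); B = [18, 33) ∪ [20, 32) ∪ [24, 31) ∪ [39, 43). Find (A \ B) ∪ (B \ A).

[1, 18) ∪ [33, 39) ∪ [41, 43) ∪ [67, 72)

A, merged: [1, 41), [67, 72).
B, merged: [18, 33), [39, 43).
Only in the first: [1, 18), [33, 39), [67, 72).
Only in the second: [41, 43).
Together these are the periods covered by exactly one.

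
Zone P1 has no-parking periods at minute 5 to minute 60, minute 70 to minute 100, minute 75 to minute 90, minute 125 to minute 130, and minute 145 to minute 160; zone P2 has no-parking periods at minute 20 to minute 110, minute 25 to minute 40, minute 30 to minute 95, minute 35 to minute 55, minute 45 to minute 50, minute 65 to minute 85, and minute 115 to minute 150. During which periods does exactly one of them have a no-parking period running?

First set merges to minute 5 to minute 60, minute 70 to minute 100, minute 125 to minute 130, minute 145 to minute 160.
Second set merges to minute 20 to minute 110, minute 115 to minute 150.
Only in the first: minute 5 to minute 20, minute 150 to minute 160.
Only in the second: minute 60 to minute 70, minute 100 to minute 110, minute 115 to minute 125, minute 130 to minute 145.
Together these are the periods covered by exactly one.

minute 5 to minute 20, minute 60 to minute 70, minute 100 to minute 110, minute 115 to minute 125, minute 130 to minute 145, minute 150 to minute 160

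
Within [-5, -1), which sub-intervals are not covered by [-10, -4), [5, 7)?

[-4, -1)

The merged coverage is [-10, -4), [5, 7).
Complement within [-5, -1): [-4, -1).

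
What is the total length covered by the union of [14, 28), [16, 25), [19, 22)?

14

Merged: [14, 28).
Length: 14.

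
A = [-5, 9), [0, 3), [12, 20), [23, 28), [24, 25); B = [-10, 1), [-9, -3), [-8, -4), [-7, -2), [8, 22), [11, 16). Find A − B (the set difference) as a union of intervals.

First set merges to [-5, 9), [12, 20), [23, 28).
Second set merges to [-10, 1), [8, 22).
[-5, 9) with B removed leaves [1, 8).
[12, 20) lies entirely inside B → drops out.
[23, 28) is untouched.

[1, 8) ∪ [23, 28)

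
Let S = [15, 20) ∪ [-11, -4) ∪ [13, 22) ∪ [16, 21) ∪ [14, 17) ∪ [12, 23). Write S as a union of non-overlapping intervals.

[-11, -4) ∪ [12, 23)

Sort by start: [-11, -4), [12, 23), [13, 22), [14, 17), [15, 20), [16, 21).
[12, 23) is disjoint → start new block.
[13, 22) overlaps/touches [12, 23) → extend to [12, 23).
[14, 17) overlaps/touches [12, 23) → extend to [12, 23).
[15, 20) overlaps/touches [12, 23) → extend to [12, 23).
[16, 21) overlaps/touches [12, 23) → extend to [12, 23).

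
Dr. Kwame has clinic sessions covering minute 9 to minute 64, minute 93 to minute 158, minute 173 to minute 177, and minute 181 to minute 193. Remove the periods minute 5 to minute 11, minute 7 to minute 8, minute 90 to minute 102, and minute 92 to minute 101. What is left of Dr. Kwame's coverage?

Second set merges to minute 5 to minute 11, minute 90 to minute 102.
minute 9 to minute 64 \ B = minute 11 to minute 64.
minute 93 to minute 158 \ B = minute 102 to minute 158.
minute 173 to minute 177: nothing removed.
minute 181 to minute 193: nothing removed.

minute 11 to minute 64, minute 102 to minute 158, minute 173 to minute 177, minute 181 to minute 193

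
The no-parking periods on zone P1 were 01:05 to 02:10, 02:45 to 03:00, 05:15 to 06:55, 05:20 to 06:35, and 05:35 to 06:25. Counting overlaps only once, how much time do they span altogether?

Merged: 01:05–02:10, 02:45–03:00, 05:15–06:55.
Lengths: 1 h 5 min + 15 min + 1 h 40 min = 3 h.

3 h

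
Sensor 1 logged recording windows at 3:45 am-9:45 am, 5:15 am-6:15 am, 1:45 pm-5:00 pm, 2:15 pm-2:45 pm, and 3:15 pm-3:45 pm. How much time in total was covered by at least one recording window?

9 h 15 min

Merged: 3:45 am-9:45 am, 1:45 pm-5:00 pm.
Lengths: 6 h + 3 h 15 min = 9 h 15 min.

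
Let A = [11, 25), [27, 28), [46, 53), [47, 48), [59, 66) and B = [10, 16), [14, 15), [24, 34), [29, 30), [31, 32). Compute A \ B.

[16, 24) ∪ [46, 53) ∪ [59, 66)

A, merged: [11, 25), [27, 28), [46, 53), [59, 66).
B, merged: [10, 16), [24, 34).
[11, 25) with B removed leaves [16, 24).
[27, 28) lies entirely inside B → drops out.
[46, 53) is untouched.
[59, 66) is untouched.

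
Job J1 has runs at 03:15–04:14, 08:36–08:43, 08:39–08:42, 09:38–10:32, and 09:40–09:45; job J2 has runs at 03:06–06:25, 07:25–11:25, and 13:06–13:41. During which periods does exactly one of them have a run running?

03:06–03:15, 04:14–06:25, 07:25–08:36, 08:43–09:38, 10:32–11:25, 13:06–13:41

First set merges to 03:15–04:14, 08:36–08:43, 09:38–10:32.
A but not B: none.
B but not A: 03:06–03:15, 04:14–06:25, 07:25–08:36, 08:43–09:38, 10:32–11:25, 13:06–13:41.
Combining gives A △ B.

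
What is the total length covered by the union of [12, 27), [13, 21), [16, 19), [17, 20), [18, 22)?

15

Merged: [12, 27).
Length: 15.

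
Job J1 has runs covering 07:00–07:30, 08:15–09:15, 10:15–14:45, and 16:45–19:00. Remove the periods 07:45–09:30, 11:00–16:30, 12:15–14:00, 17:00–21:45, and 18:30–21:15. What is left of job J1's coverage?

07:00–07:30, 10:15–11:00, 16:45–17:00

B, merged: 07:45–09:30, 11:00–16:30, 17:00–21:45.
07:00–07:30: nothing removed.
08:15–09:15: entirely removed.
10:15–14:45 \ B = 10:15–11:00.
16:45–19:00 \ B = 16:45–17:00.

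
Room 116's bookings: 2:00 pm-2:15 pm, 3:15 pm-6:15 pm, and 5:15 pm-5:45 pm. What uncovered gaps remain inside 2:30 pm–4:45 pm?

Covered (merged): 2:00 pm-2:15 pm, 3:15 pm-6:15 pm.
Complement within 2:30 pm-4:45 pm: 2:30 pm-3:15 pm.

2:30 pm-3:15 pm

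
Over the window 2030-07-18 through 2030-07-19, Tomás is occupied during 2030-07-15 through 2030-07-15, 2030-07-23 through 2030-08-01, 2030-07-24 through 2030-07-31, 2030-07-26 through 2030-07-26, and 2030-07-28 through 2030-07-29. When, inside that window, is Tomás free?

The merged coverage is 2030-07-15 through 2030-07-15, 2030-07-23 through 2030-08-01.
Complement within 2030-07-18 through 2030-07-19: 2030-07-18 through 2030-07-19.

2030-07-18 through 2030-07-19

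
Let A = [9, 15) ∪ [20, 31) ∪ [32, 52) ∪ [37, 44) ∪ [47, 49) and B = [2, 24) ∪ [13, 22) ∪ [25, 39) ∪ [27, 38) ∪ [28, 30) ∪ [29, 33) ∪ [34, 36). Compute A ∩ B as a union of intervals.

A, merged: [9, 15), [20, 31), [32, 52).
B, merged: [2, 24), [25, 39).
[9, 15) ∩ B → [9, 15).
[20, 31) ∩ B → [20, 24), [25, 31).
[32, 52) ∩ B → [32, 39).

[9, 15) ∪ [20, 24) ∪ [25, 31) ∪ [32, 39)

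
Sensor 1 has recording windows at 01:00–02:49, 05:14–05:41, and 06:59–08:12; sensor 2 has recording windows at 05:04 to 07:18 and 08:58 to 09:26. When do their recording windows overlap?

05:14-05:41, 06:59-07:18

01:00-02:49: no overlap with the second set.
05:14-05:41 meets the second set on 05:14-05:41.
06:59-08:12 meets the second set on 06:59-07:18.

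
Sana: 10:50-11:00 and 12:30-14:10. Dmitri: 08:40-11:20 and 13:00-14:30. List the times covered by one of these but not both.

08:40–10:50, 11:00–11:20, 12:30–13:00, 14:10–14:30

A \ B = 12:30–13:00.
B \ A = 08:40–10:50, 11:00–11:20, 14:10–14:30.
Union of the two gives the symmetric difference.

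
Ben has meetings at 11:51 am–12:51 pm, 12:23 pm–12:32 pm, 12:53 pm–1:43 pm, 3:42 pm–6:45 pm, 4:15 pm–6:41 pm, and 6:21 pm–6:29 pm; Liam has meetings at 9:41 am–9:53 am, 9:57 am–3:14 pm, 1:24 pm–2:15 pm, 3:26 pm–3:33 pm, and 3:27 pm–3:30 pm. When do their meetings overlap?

First set merges to 11:51 am–12:51 pm, 12:53 pm–1:43 pm, 3:42 pm–6:45 pm.
Second set merges to 9:41 am–9:53 am, 9:57 am–3:14 pm, 3:26 pm–3:33 pm.
11:51 am–12:51 pm overlaps B on 11:51 am–12:51 pm.
12:53 pm–1:43 pm overlaps B on 12:53 pm–1:43 pm.
3:42 pm–6:45 pm falls entirely outside B.

11:51 am–12:51 pm, 12:53 pm–1:43 pm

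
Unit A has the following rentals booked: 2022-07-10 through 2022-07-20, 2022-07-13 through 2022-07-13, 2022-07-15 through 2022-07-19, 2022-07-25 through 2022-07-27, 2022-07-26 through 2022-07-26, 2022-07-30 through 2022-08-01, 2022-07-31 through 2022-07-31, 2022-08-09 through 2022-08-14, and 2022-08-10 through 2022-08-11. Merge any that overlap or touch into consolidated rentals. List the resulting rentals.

2022-07-13 through 2022-07-13 overlaps/touches 2022-07-10 through 2022-07-20 → extend to 2022-07-10 through 2022-07-20.
2022-07-15 through 2022-07-19 overlaps/touches 2022-07-10 through 2022-07-20 → extend to 2022-07-10 through 2022-07-20.
2022-07-25 through 2022-07-27 is disjoint → start new block.
2022-07-26 through 2022-07-26 overlaps/touches 2022-07-25 through 2022-07-27 → extend to 2022-07-25 through 2022-07-27.
2022-07-30 through 2022-08-01 is disjoint → start new block.
2022-07-31 through 2022-07-31 overlaps/touches 2022-07-30 through 2022-08-01 → extend to 2022-07-30 through 2022-08-01.
2022-08-09 through 2022-08-14 is disjoint → start new block.
2022-08-10 through 2022-08-11 overlaps/touches 2022-08-09 through 2022-08-14 → extend to 2022-08-09 through 2022-08-14.

2022-07-10 through 2022-07-20, 2022-07-25 through 2022-07-27, 2022-07-30 through 2022-08-01, 2022-08-09 through 2022-08-14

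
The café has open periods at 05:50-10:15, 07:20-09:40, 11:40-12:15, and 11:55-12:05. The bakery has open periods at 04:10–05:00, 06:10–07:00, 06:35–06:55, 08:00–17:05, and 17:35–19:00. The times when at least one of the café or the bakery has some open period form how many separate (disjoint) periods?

First set merges to 05:50-10:15, 11:40-12:15.
Second set merges to 04:10-05:00, 06:10-07:00, 08:00-17:05, 17:35-19:00.
A ∪ B = 04:10-05:00, 05:50-17:05, 17:35-19:00.
That is 3 disjoint pieces.

3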